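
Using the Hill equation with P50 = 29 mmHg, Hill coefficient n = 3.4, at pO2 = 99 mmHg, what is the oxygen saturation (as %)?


Y = pO2^n / (P50^n + pO2^n)
Y = 99^3.4 / (29^3.4 + 99^3.4)
Y = 98.49%

98.49%


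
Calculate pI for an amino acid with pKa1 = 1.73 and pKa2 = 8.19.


pI = (pKa1 + pKa2) / 2
pI = (1.73 + 8.19) / 2
pI = 4.96

4.96


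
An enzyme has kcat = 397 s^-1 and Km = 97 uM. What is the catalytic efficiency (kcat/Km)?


Catalytic efficiency = kcat / Km
= 397 / 97
= 4.0928 uM^-1*s^-1

4.0928 uM^-1*s^-1


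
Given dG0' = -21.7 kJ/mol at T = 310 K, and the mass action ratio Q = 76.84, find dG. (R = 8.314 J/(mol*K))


dG = dG0' + RT * ln(Q) / 1000
dG = -21.7 + 8.314 * 310 * ln(76.84) / 1000
dG = -10.5099 kJ/mol

-10.5099 kJ/mol


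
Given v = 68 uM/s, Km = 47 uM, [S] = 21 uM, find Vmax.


Vmax = v * (Km + [S]) / [S]
Vmax = 68 * (47 + 21) / 21
Vmax = 220.1905 uM/s

220.1905 uM/s


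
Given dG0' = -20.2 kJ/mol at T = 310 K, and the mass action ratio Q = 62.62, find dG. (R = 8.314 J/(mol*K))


dG = dG0' + RT * ln(Q) / 1000
dG = -20.2 + 8.314 * 310 * ln(62.62) / 1000
dG = -9.5373 kJ/mol

-9.5373 kJ/mol


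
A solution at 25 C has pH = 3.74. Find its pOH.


pOH = 14 - pH
pOH = 14 - 3.74
pOH = 10.26

10.26


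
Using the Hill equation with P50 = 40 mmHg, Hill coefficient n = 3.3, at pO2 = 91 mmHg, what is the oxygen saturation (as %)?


Y = pO2^n / (P50^n + pO2^n)
Y = 91^3.3 / (40^3.3 + 91^3.3)
Y = 93.78%

93.78%


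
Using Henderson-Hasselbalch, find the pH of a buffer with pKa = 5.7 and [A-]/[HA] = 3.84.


pH = pKa + log10([A-]/[HA])
pH = 5.7 + log10(3.84)
pH = 6.2843

6.2843


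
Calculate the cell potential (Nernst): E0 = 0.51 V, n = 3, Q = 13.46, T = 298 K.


E = E0 - (RT/nF) * ln(Q)
E = 0.51 - (8.314 * 298 / (3 * 96485)) * ln(13.46)
E = 0.4877 V

0.4877 V


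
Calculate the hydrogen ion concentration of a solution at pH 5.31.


[H+] = 10^(-pH)
[H+] = 10^(-5.31)
[H+] = 4.898e-06 M

4.898e-06 M


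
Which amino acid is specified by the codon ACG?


Standard genetic code lookup.
Codon ACG -> Thr

Thr


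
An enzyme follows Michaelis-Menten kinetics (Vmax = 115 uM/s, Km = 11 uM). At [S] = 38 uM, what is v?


v = Vmax * [S] / (Km + [S])
v = 115 * 38 / (11 + 38)
v = 89.1837 uM/s

89.1837 uM/s


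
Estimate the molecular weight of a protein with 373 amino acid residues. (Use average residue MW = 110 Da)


MW = n_residues * 110 Da
MW = 373 * 110
MW = 41030 Da

41030 Da


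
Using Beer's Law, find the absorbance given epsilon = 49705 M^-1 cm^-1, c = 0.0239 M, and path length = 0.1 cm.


A = epsilon * c * l
A = 49705 * 0.0239 * 0.1
A = 118.795

118.795


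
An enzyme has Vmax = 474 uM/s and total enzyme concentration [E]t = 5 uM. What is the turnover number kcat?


kcat = Vmax / [E]t
kcat = 474 / 5
kcat = 94.8 s^-1

94.8 s^-1


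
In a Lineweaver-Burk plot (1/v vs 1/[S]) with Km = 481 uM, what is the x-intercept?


x-intercept = -1/Km
= -1/481
= -0.0021 1/uM

-0.0021 1/uM


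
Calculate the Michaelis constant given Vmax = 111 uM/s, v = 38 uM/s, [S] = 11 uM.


Km = [S] * (Vmax - v) / v
Km = 11 * (111 - 38) / 38
Km = 21.1316 uM

21.1316 uM


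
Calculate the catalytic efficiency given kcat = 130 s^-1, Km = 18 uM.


Catalytic efficiency = kcat / Km
= 130 / 18
= 7.2222 uM^-1*s^-1

7.2222 uM^-1*s^-1


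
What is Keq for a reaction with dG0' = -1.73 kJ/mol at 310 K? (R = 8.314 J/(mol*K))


Keq = exp(-dG0 * 1000 / (R * T))
Keq = exp(-(-1.73) * 1000 / (8.314 * 310))
Keq = 1.9567

1.9567


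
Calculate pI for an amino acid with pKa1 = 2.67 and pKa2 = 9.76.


pI = (pKa1 + pKa2) / 2
pI = (2.67 + 9.76) / 2
pI = 6.215

6.215


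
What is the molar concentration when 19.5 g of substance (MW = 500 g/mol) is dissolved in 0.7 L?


C = (mass / MW) / volume
C = (19.5 / 500) / 0.7
C = 0.0557 M

0.0557 M


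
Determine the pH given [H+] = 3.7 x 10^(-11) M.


pH = -log10([H+])
pH = -log10(3.7 x 10^(-11))
pH = 10.4318

10.4318


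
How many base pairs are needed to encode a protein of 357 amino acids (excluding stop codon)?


Each amino acid = 1 codon = 3 bp
bp = 357 * 3 = 1071 bp

1071 bp


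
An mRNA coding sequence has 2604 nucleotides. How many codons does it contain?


codons = nucleotides / 3
codons = 2604 / 3 = 868

868


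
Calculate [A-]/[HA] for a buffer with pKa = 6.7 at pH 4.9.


[A-]/[HA] = 10^(pH - pKa)
= 10^(4.9 - 6.7)
= 0.0158

0.0158


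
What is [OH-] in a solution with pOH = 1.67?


[OH-] = 10^(-pOH)
[OH-] = 10^(-1.67)
[OH-] = 0.0214 M

0.0214 M


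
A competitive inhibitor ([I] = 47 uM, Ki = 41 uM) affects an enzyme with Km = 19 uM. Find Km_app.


Km_app = Km * (1 + [I]/Ki)
Km_app = 19 * (1 + 47/41)
Km_app = 40.7805 uM

40.7805 uM


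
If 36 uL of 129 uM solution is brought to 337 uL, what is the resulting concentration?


C2 = C1 * V1 / V2
C2 = 129 * 36 / 337
C2 = 13.7804 uM

13.7804 uM


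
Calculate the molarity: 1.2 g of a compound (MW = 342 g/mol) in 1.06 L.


C = (mass / MW) / volume
C = (1.2 / 342) / 1.06
C = 0.0033 M

0.0033 M


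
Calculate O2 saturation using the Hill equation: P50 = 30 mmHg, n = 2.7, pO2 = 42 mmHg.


Y = pO2^n / (P50^n + pO2^n)
Y = 42^2.7 / (30^2.7 + 42^2.7)
Y = 71.27%

71.27%


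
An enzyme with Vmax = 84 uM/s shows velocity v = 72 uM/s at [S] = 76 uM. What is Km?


Km = [S] * (Vmax - v) / v
Km = 76 * (84 - 72) / 72
Km = 12.6667 uM

12.6667 uM


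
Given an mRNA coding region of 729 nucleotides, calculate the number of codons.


codons = nucleotides / 3
codons = 729 / 3 = 243

243


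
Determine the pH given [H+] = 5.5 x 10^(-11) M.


pH = -log10([H+])
pH = -log10(5.5 x 10^(-11))
pH = 10.2596

10.2596


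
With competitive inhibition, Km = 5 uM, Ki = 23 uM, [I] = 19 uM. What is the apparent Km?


Km_app = Km * (1 + [I]/Ki)
Km_app = 5 * (1 + 19/23)
Km_app = 9.1304 uM

9.1304 uM


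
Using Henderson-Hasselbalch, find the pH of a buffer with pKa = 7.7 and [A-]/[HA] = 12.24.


pH = pKa + log10([A-]/[HA])
pH = 7.7 + log10(12.24)
pH = 8.7878

8.7878


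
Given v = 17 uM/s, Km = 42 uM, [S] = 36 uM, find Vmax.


Vmax = v * (Km + [S]) / [S]
Vmax = 17 * (42 + 36) / 36
Vmax = 36.8333 uM/s

36.8333 uM/s


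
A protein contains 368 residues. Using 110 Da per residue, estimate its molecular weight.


MW = n_residues * 110 Da
MW = 368 * 110
MW = 40480 Da

40480 Da


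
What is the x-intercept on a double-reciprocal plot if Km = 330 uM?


x-intercept = -1/Km
= -1/330
= -0.003 1/uM

-0.003 1/uM


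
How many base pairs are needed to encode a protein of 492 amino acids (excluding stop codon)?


Each amino acid = 1 codon = 3 bp
bp = 492 * 3 = 1476 bp

1476 bp


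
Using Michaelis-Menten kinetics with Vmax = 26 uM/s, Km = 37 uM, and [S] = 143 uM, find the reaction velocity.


v = Vmax * [S] / (Km + [S])
v = 26 * 143 / (37 + 143)
v = 20.6556 uM/s

20.6556 uM/s


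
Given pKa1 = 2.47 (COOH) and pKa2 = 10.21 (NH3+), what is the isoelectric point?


pI = (pKa1 + pKa2) / 2
pI = (2.47 + 10.21) / 2
pI = 6.34

6.34


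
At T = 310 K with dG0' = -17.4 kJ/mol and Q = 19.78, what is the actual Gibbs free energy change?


dG = dG0' + RT * ln(Q) / 1000
dG = -17.4 + 8.314 * 310 * ln(19.78) / 1000
dG = -9.7075 kJ/mol

-9.7075 kJ/mol


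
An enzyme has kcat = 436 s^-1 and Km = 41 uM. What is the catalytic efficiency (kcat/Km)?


Catalytic efficiency = kcat / Km
= 436 / 41
= 10.6341 uM^-1*s^-1

10.6341 uM^-1*s^-1


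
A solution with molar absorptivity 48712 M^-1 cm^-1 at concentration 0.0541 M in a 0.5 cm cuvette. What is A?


A = epsilon * c * l
A = 48712 * 0.0541 * 0.5
A = 1317.6596

1317.6596


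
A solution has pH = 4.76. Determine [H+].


[H+] = 10^(-pH)
[H+] = 10^(-4.76)
[H+] = 1.738e-05 M

1.738e-05 M


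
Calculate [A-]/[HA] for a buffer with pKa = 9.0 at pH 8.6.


[A-]/[HA] = 10^(pH - pKa)
= 10^(8.6 - 9.0)
= 0.3981

0.3981


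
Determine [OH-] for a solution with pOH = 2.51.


[OH-] = 10^(-pOH)
[OH-] = 10^(-2.51)
[OH-] = 0.0031 M

0.0031 M


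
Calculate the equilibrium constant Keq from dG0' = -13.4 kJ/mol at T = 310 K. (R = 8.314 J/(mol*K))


Keq = exp(-dG0 * 1000 / (R * T))
Keq = exp(-(-13.4) * 1000 / (8.314 * 310))
Keq = 181.1198

181.1198


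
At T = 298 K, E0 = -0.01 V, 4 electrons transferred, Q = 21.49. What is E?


E = E0 - (RT/nF) * ln(Q)
E = -0.01 - (8.314 * 298 / (4 * 96485)) * ln(21.49)
E = -0.0297 V

-0.0297 V


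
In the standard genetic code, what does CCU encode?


Standard genetic code lookup.
Codon CCU -> Pro

Pro


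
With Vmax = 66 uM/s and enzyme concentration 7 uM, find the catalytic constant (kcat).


kcat = Vmax / [E]t
kcat = 66 / 7
kcat = 9.4286 s^-1

9.4286 s^-1


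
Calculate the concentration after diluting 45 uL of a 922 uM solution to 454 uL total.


C2 = C1 * V1 / V2
C2 = 922 * 45 / 454
C2 = 91.3877 uM

91.3877 uM


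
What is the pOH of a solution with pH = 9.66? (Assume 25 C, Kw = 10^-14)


pOH = 14 - pH
pOH = 14 - 9.66
pOH = 4.34

4.34


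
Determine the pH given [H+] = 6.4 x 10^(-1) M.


pH = -log10([H+])
pH = -log10(6.4 x 10^(-1))
pH = 0.1938

0.1938


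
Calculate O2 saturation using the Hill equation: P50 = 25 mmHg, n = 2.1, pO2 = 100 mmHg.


Y = pO2^n / (P50^n + pO2^n)
Y = 100^2.1 / (25^2.1 + 100^2.1)
Y = 94.84%

94.84%


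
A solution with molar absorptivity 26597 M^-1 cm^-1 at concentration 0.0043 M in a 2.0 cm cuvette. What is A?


A = epsilon * c * l
A = 26597 * 0.0043 * 2.0
A = 228.7342

228.7342


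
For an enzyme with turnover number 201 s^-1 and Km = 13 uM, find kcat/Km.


Catalytic efficiency = kcat / Km
= 201 / 13
= 15.4615 uM^-1*s^-1

15.4615 uM^-1*s^-1


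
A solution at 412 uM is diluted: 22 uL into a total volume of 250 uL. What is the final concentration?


C2 = C1 * V1 / V2
C2 = 412 * 22 / 250
C2 = 36.256 uM

36.256 uM


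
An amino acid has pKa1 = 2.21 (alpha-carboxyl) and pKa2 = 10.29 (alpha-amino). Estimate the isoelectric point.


pI = (pKa1 + pKa2) / 2
pI = (2.21 + 10.29) / 2
pI = 6.25

6.25


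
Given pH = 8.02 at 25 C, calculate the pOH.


pOH = 14 - pH
pOH = 14 - 8.02
pOH = 5.98

5.98


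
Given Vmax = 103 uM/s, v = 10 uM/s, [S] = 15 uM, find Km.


Km = [S] * (Vmax - v) / v
Km = 15 * (103 - 10) / 10
Km = 139.5 uM

139.5 uM


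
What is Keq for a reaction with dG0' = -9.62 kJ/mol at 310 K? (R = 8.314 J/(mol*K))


Keq = exp(-dG0 * 1000 / (R * T))
Keq = exp(-(-9.62) * 1000 / (8.314 * 310))
Keq = 41.7847

41.7847


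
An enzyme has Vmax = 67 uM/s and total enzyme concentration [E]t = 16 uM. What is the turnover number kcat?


kcat = Vmax / [E]t
kcat = 67 / 16
kcat = 4.1875 s^-1

4.1875 s^-1


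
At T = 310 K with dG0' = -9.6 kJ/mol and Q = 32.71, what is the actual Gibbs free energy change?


dG = dG0' + RT * ln(Q) / 1000
dG = -9.6 + 8.314 * 310 * ln(32.71) / 1000
dG = -0.6111 kJ/mol

-0.6111 kJ/mol


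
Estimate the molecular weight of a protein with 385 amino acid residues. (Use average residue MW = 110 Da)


MW = n_residues * 110 Da
MW = 385 * 110
MW = 42350 Da

42350 Da


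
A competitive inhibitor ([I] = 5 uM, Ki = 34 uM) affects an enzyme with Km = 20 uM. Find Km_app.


Km_app = Km * (1 + [I]/Ki)
Km_app = 20 * (1 + 5/34)
Km_app = 22.9412 uM

22.9412 uM


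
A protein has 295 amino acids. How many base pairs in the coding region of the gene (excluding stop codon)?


Each amino acid = 1 codon = 3 bp
bp = 295 * 3 = 885 bp

885 bp


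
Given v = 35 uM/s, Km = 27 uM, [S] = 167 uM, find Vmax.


Vmax = v * (Km + [S]) / [S]
Vmax = 35 * (27 + 167) / 167
Vmax = 40.6587 uM/s

40.6587 uM/s


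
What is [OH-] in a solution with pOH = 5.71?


[OH-] = 10^(-pOH)
[OH-] = 10^(-5.71)
[OH-] = 1.950e-06 M

1.950e-06 M


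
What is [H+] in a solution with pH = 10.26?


[H+] = 10^(-pH)
[H+] = 10^(-10.26)
[H+] = 5.495e-11 M

5.495e-11 M


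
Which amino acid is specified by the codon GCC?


Standard genetic code lookup.
Codon GCC -> Ala

Ala


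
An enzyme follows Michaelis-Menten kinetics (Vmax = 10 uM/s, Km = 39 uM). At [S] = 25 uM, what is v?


v = Vmax * [S] / (Km + [S])
v = 10 * 25 / (39 + 25)
v = 3.9062 uM/s

3.9062 uM/s


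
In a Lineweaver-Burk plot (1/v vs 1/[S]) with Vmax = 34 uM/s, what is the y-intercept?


y-intercept = 1/Vmax
= 1/34
= 0.0294 s/uM

0.0294 s/uM


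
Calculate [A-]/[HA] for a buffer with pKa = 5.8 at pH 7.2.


[A-]/[HA] = 10^(pH - pKa)
= 10^(7.2 - 5.8)
= 25.1189

25.1189


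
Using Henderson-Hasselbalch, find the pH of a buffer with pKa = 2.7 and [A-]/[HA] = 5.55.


pH = pKa + log10([A-]/[HA])
pH = 2.7 + log10(5.55)
pH = 3.4443

3.4443


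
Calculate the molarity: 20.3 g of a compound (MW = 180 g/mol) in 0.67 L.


C = (mass / MW) / volume
C = (20.3 / 180) / 0.67
C = 0.1683 M

0.1683 M


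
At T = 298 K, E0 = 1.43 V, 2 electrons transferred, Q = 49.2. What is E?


E = E0 - (RT/nF) * ln(Q)
E = 1.43 - (8.314 * 298 / (2 * 96485)) * ln(49.2)
E = 1.38 V

1.38 V


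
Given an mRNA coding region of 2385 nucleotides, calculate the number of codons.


codons = nucleotides / 3
codons = 2385 / 3 = 795

795


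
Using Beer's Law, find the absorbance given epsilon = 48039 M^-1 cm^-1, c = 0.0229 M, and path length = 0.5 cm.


A = epsilon * c * l
A = 48039 * 0.0229 * 0.5
A = 550.0466

550.0466


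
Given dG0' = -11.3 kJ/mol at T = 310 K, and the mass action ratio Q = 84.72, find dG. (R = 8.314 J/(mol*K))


dG = dG0' + RT * ln(Q) / 1000
dG = -11.3 + 8.314 * 310 * ln(84.72) / 1000
dG = 0.1417 kJ/mol

0.1417 kJ/mol


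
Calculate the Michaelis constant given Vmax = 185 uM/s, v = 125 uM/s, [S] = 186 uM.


Km = [S] * (Vmax - v) / v
Km = 186 * (185 - 125) / 125
Km = 89.28 uM

89.28 uM


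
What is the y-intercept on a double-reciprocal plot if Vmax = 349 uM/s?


y-intercept = 1/Vmax
= 1/349
= 0.0029 s/uM

0.0029 s/uM


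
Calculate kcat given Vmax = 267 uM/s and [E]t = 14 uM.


kcat = Vmax / [E]t
kcat = 267 / 14
kcat = 19.0714 s^-1

19.0714 s^-1


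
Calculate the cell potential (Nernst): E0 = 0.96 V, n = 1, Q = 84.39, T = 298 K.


E = E0 - (RT/nF) * ln(Q)
E = 0.96 - (8.314 * 298 / (1 * 96485)) * ln(84.39)
E = 0.8461 V

0.8461 V


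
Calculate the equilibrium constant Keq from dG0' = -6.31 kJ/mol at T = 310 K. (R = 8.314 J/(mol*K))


Keq = exp(-dG0 * 1000 / (R * T))
Keq = exp(-(-6.31) * 1000 / (8.314 * 310))
Keq = 11.5682

11.5682


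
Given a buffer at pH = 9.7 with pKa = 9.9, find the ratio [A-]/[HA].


[A-]/[HA] = 10^(pH - pKa)
= 10^(9.7 - 9.9)
= 0.631

0.631


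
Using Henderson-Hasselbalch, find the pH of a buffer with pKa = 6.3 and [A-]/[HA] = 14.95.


pH = pKa + log10([A-]/[HA])
pH = 6.3 + log10(14.95)
pH = 7.4746

7.4746


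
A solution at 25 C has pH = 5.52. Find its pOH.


pOH = 14 - pH
pOH = 14 - 5.52
pOH = 8.48

8.48


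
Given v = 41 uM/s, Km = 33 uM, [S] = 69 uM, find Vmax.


Vmax = v * (Km + [S]) / [S]
Vmax = 41 * (33 + 69) / 69
Vmax = 60.6087 uM/s

60.6087 uM/s


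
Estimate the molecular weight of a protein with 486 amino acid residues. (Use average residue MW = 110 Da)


MW = n_residues * 110 Da
MW = 486 * 110
MW = 53460 Da

53460 Da


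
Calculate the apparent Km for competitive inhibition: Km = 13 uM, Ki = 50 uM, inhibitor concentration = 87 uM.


Km_app = Km * (1 + [I]/Ki)
Km_app = 13 * (1 + 87/50)
Km_app = 35.62 uM

35.62 uM


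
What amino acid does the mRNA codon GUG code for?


Standard genetic code lookup.
Codon GUG -> Val

Val


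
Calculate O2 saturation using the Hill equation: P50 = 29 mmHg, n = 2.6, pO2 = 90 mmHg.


Y = pO2^n / (P50^n + pO2^n)
Y = 90^2.6 / (29^2.6 + 90^2.6)
Y = 95.0%

95.0%


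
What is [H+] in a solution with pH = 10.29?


[H+] = 10^(-pH)
[H+] = 10^(-10.29)
[H+] = 5.129e-11 M

5.129e-11 M


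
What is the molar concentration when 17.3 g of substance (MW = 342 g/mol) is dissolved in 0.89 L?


C = (mass / MW) / volume
C = (17.3 / 342) / 0.89
C = 0.0568 M

0.0568 M


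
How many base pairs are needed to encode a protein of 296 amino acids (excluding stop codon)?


Each amino acid = 1 codon = 3 bp
bp = 296 * 3 = 888 bp

888 bp


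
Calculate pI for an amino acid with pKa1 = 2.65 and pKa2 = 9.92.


pI = (pKa1 + pKa2) / 2
pI = (2.65 + 9.92) / 2
pI = 6.285

6.285


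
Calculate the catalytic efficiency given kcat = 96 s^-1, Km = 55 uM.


Catalytic efficiency = kcat / Km
= 96 / 55
= 1.7455 uM^-1*s^-1

1.7455 uM^-1*s^-1


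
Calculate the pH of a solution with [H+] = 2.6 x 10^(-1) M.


pH = -log10([H+])
pH = -log10(2.6 x 10^(-1))
pH = 0.585

0.585


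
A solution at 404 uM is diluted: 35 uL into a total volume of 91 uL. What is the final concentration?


C2 = C1 * V1 / V2
C2 = 404 * 35 / 91
C2 = 155.3846 uM

155.3846 uM


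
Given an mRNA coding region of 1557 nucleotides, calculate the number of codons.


codons = nucleotides / 3
codons = 1557 / 3 = 519

519


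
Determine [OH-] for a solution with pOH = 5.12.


[OH-] = 10^(-pOH)
[OH-] = 10^(-5.12)
[OH-] = 7.586e-06 M

7.586e-06 M


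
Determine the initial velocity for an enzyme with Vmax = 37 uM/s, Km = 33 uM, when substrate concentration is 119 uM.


v = Vmax * [S] / (Km + [S])
v = 37 * 119 / (33 + 119)
v = 28.9671 uM/s

28.9671 uM/s


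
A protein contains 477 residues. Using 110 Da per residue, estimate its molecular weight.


MW = n_residues * 110 Da
MW = 477 * 110
MW = 52470 Da

52470 Da


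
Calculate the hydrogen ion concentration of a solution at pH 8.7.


[H+] = 10^(-pH)
[H+] = 10^(-8.7)
[H+] = 1.995e-09 M

1.995e-09 M


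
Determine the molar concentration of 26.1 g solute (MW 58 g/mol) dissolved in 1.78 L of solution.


C = (mass / MW) / volume
C = (26.1 / 58) / 1.78
C = 0.2528 M

0.2528 M


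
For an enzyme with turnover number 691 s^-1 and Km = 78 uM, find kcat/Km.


Catalytic efficiency = kcat / Km
= 691 / 78
= 8.859 uM^-1*s^-1

8.859 uM^-1*s^-1


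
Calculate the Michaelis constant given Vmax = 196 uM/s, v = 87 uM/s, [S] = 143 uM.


Km = [S] * (Vmax - v) / v
Km = 143 * (196 - 87) / 87
Km = 179.1609 uM

179.1609 uM


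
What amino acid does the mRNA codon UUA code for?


Standard genetic code lookup.
Codon UUA -> Leu

Leu


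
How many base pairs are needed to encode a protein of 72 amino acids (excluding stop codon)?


Each amino acid = 1 codon = 3 bp
bp = 72 * 3 = 216 bp

216 bp


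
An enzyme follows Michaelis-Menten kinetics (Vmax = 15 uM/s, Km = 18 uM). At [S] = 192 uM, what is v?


v = Vmax * [S] / (Km + [S])
v = 15 * 192 / (18 + 192)
v = 13.7143 uM/s

13.7143 uM/s


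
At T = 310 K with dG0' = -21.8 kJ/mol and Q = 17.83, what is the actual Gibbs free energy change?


dG = dG0' + RT * ln(Q) / 1000
dG = -21.8 + 8.314 * 310 * ln(17.83) / 1000
dG = -14.375 kJ/mol

-14.375 kJ/mol


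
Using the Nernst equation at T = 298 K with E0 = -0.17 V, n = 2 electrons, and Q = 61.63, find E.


E = E0 - (RT/nF) * ln(Q)
E = -0.17 - (8.314 * 298 / (2 * 96485)) * ln(61.63)
E = -0.2229 V

-0.2229 V


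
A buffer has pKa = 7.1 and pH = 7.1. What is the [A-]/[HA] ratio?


[A-]/[HA] = 10^(pH - pKa)
= 10^(7.1 - 7.1)
= 1.0

1.0


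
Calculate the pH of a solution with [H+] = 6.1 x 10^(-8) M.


pH = -log10([H+])
pH = -log10(6.1 x 10^(-8))
pH = 7.2147

7.2147


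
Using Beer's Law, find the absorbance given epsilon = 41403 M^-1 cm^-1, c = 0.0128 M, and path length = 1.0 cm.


A = epsilon * c * l
A = 41403 * 0.0128 * 1.0
A = 529.9584

529.9584


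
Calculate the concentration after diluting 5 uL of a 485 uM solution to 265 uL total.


C2 = C1 * V1 / V2
C2 = 485 * 5 / 265
C2 = 9.1509 uM

9.1509 uM


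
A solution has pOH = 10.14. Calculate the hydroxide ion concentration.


[OH-] = 10^(-pOH)
[OH-] = 10^(-10.14)
[OH-] = 7.244e-11 M

7.244e-11 M


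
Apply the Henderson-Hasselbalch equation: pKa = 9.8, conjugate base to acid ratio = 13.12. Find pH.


pH = pKa + log10([A-]/[HA])
pH = 9.8 + log10(13.12)
pH = 10.9179

10.9179


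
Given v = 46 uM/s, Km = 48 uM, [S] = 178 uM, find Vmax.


Vmax = v * (Km + [S]) / [S]
Vmax = 46 * (48 + 178) / 178
Vmax = 58.4045 uM/s

58.4045 uM/s


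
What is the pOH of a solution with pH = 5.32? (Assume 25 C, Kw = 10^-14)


pOH = 14 - pH
pOH = 14 - 5.32
pOH = 8.68

8.68


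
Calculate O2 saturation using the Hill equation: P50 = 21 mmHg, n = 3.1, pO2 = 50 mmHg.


Y = pO2^n / (P50^n + pO2^n)
Y = 50^3.1 / (21^3.1 + 50^3.1)
Y = 93.64%

93.64%


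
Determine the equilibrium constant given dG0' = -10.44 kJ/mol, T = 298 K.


Keq = exp(-dG0 * 1000 / (R * T))
Keq = exp(-(-10.44) * 1000 / (8.314 * 298))
Keq = 67.6132

67.6132


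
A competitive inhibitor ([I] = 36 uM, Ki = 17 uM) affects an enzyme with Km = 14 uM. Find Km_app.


Km_app = Km * (1 + [I]/Ki)
Km_app = 14 * (1 + 36/17)
Km_app = 43.6471 uM

43.6471 uM


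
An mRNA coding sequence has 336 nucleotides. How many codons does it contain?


codons = nucleotides / 3
codons = 336 / 3 = 112

112


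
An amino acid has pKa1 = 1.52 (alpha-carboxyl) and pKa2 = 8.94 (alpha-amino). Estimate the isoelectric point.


pI = (pKa1 + pKa2) / 2
pI = (1.52 + 8.94) / 2
pI = 5.23

5.23


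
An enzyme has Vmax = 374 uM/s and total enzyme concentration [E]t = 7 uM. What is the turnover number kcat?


kcat = Vmax / [E]t
kcat = 374 / 7
kcat = 53.4286 s^-1

53.4286 s^-1


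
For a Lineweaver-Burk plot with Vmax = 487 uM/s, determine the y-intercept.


y-intercept = 1/Vmax
= 1/487
= 0.0021 s/uM

0.0021 s/uM


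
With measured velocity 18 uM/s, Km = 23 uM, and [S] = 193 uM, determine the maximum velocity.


Vmax = v * (Km + [S]) / [S]
Vmax = 18 * (23 + 193) / 193
Vmax = 20.1451 uM/s

20.1451 uM/s


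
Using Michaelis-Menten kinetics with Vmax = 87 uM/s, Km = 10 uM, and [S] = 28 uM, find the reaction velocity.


v = Vmax * [S] / (Km + [S])
v = 87 * 28 / (10 + 28)
v = 64.1053 uM/s

64.1053 uM/s


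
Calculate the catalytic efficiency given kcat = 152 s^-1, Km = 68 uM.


Catalytic efficiency = kcat / Km
= 152 / 68
= 2.2353 uM^-1*s^-1

2.2353 uM^-1*s^-1


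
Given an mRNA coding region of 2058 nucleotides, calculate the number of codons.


codons = nucleotides / 3
codons = 2058 / 3 = 686

686


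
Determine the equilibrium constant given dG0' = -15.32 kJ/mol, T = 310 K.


Keq = exp(-dG0 * 1000 / (R * T))
Keq = exp(-(-15.32) * 1000 / (8.314 * 310))
Keq = 381.5008

381.5008


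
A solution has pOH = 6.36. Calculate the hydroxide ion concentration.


[OH-] = 10^(-pOH)
[OH-] = 10^(-6.36)
[OH-] = 4.365e-07 M

4.365e-07 M


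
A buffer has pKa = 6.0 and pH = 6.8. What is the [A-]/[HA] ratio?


[A-]/[HA] = 10^(pH - pKa)
= 10^(6.8 - 6.0)
= 6.3096

6.3096


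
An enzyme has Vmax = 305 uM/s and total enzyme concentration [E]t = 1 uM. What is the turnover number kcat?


kcat = Vmax / [E]t
kcat = 305 / 1
kcat = 305.0 s^-1

305.0 s^-1


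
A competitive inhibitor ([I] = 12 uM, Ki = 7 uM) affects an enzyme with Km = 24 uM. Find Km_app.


Km_app = Km * (1 + [I]/Ki)
Km_app = 24 * (1 + 12/7)
Km_app = 65.1429 uM

65.1429 uM


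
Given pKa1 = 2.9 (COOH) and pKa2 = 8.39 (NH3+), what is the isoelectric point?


pI = (pKa1 + pKa2) / 2
pI = (2.9 + 8.39) / 2
pI = 5.645

5.645


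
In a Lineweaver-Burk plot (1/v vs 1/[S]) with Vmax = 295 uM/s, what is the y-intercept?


y-intercept = 1/Vmax
= 1/295
= 0.0034 s/uM

0.0034 s/uM


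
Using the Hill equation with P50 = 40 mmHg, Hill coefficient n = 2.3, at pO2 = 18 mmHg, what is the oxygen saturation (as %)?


Y = pO2^n / (P50^n + pO2^n)
Y = 18^2.3 / (40^2.3 + 18^2.3)
Y = 13.75%

13.75%


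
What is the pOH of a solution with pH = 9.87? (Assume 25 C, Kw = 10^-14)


pOH = 14 - pH
pOH = 14 - 9.87
pOH = 4.13

4.13


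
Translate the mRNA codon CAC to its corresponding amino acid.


Standard genetic code lookup.
Codon CAC -> His

His


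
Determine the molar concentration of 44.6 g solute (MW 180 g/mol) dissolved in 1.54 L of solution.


C = (mass / MW) / volume
C = (44.6 / 180) / 1.54
C = 0.1609 M

0.1609 M


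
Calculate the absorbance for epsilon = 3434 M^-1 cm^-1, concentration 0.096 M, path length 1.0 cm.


A = epsilon * c * l
A = 3434 * 0.096 * 1.0
A = 329.664

329.664


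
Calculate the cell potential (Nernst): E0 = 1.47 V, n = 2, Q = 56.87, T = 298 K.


E = E0 - (RT/nF) * ln(Q)
E = 1.47 - (8.314 * 298 / (2 * 96485)) * ln(56.87)
E = 1.4181 V

1.4181 V


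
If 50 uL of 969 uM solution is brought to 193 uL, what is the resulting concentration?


C2 = C1 * V1 / V2
C2 = 969 * 50 / 193
C2 = 251.0363 uM

251.0363 uM


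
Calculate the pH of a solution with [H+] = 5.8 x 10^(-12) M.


pH = -log10([H+])
pH = -log10(5.8 x 10^(-12))
pH = 11.2366

11.2366


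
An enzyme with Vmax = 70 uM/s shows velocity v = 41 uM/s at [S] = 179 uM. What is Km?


Km = [S] * (Vmax - v) / v
Km = 179 * (70 - 41) / 41
Km = 126.6098 uM

126.6098 uM


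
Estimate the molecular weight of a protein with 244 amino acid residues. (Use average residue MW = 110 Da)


MW = n_residues * 110 Da
MW = 244 * 110
MW = 26840 Da

26840 Da


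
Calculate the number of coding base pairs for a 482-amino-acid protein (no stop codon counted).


Each amino acid = 1 codon = 3 bp
bp = 482 * 3 = 1446 bp

1446 bp


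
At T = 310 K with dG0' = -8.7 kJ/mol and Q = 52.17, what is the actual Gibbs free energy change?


dG = dG0' + RT * ln(Q) / 1000
dG = -8.7 + 8.314 * 310 * ln(52.17) / 1000
dG = 1.4921 kJ/mol

1.4921 kJ/mol


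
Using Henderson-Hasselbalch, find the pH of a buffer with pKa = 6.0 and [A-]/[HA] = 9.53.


pH = pKa + log10([A-]/[HA])
pH = 6.0 + log10(9.53)
pH = 6.9791

6.9791


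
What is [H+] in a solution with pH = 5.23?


[H+] = 10^(-pH)
[H+] = 10^(-5.23)
[H+] = 5.888e-06 M

5.888e-06 M


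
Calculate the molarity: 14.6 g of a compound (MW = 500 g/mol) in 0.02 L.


C = (mass / MW) / volume
C = (14.6 / 500) / 0.02
C = 1.46 M

1.46 M


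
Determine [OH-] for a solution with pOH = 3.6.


[OH-] = 10^(-pOH)
[OH-] = 10^(-3.6)
[OH-] = 2.512e-04 M

2.512e-04 M


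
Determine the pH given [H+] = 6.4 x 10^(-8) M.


pH = -log10([H+])
pH = -log10(6.4 x 10^(-8))
pH = 7.1938

7.1938


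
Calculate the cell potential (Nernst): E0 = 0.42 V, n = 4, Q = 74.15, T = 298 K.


E = E0 - (RT/nF) * ln(Q)
E = 0.42 - (8.314 * 298 / (4 * 96485)) * ln(74.15)
E = 0.3924 V

0.3924 V


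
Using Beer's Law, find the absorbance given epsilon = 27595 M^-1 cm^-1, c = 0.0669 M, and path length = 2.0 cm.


A = epsilon * c * l
A = 27595 * 0.0669 * 2.0
A = 3692.211

3692.211


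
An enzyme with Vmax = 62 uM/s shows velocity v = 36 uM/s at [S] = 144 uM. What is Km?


Km = [S] * (Vmax - v) / v
Km = 144 * (62 - 36) / 36
Km = 104.0 uM

104.0 uM


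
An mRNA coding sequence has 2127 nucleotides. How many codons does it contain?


codons = nucleotides / 3
codons = 2127 / 3 = 709

709


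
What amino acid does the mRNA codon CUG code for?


Standard genetic code lookup.
Codon CUG -> Leu

Leu


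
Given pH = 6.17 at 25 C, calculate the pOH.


pOH = 14 - pH
pOH = 14 - 6.17
pOH = 7.83

7.83


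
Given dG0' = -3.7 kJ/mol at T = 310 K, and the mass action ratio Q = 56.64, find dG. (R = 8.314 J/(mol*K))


dG = dG0' + RT * ln(Q) / 1000
dG = -3.7 + 8.314 * 310 * ln(56.64) / 1000
dG = 6.704 kJ/mol

6.704 kJ/mol


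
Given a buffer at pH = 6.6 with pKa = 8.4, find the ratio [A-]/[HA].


[A-]/[HA] = 10^(pH - pKa)
= 10^(6.6 - 8.4)
= 0.0158

0.0158


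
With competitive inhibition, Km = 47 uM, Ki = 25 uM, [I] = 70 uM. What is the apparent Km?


Km_app = Km * (1 + [I]/Ki)
Km_app = 47 * (1 + 70/25)
Km_app = 178.6 uM

178.6 uM


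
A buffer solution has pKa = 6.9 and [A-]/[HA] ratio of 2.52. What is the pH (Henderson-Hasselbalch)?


pH = pKa + log10([A-]/[HA])
pH = 6.9 + log10(2.52)
pH = 7.3014

7.3014


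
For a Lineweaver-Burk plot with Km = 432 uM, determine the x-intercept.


x-intercept = -1/Km
= -1/432
= -0.0023 1/uM

-0.0023 1/uM


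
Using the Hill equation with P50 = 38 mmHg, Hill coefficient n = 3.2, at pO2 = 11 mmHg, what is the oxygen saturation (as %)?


Y = pO2^n / (P50^n + pO2^n)
Y = 11^3.2 / (38^3.2 + 11^3.2)
Y = 1.86%

1.86%


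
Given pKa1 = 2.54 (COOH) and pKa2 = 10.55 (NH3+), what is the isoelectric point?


pI = (pKa1 + pKa2) / 2
pI = (2.54 + 10.55) / 2
pI = 6.545

6.545


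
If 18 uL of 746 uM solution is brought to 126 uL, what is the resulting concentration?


C2 = C1 * V1 / V2
C2 = 746 * 18 / 126
C2 = 106.5714 uM

106.5714 uM


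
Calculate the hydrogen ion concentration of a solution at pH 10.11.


[H+] = 10^(-pH)
[H+] = 10^(-10.11)
[H+] = 7.762e-11 M

7.762e-11 M


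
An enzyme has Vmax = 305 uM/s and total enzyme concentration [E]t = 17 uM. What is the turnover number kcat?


kcat = Vmax / [E]t
kcat = 305 / 17
kcat = 17.9412 s^-1

17.9412 s^-1


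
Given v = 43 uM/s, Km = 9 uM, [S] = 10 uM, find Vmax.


Vmax = v * (Km + [S]) / [S]
Vmax = 43 * (9 + 10) / 10
Vmax = 81.7 uM/s

81.7 uM/s


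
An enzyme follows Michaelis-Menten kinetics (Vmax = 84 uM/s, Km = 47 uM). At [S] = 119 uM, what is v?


v = Vmax * [S] / (Km + [S])
v = 84 * 119 / (47 + 119)
v = 60.2169 uM/s

60.2169 uM/s


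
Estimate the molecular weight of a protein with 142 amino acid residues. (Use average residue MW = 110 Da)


MW = n_residues * 110 Da
MW = 142 * 110
MW = 15620 Da

15620 Da


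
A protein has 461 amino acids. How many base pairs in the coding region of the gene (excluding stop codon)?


Each amino acid = 1 codon = 3 bp
bp = 461 * 3 = 1383 bp

1383 bp


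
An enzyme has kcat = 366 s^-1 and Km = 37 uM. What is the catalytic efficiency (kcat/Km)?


Catalytic efficiency = kcat / Km
= 366 / 37
= 9.8919 uM^-1*s^-1

9.8919 uM^-1*s^-1


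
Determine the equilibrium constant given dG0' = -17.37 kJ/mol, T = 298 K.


Keq = exp(-dG0 * 1000 / (R * T))
Keq = exp(-(-17.37) * 1000 / (8.314 * 298))
Keq = 1108.6476

1108.6476


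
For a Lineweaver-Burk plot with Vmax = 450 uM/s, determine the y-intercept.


y-intercept = 1/Vmax
= 1/450
= 0.0022 s/uM

0.0022 s/uM


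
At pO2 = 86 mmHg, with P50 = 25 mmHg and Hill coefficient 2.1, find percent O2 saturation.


Y = pO2^n / (P50^n + pO2^n)
Y = 86^2.1 / (25^2.1 + 86^2.1)
Y = 93.05%

93.05%


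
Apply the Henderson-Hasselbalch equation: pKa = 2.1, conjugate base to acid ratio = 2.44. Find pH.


pH = pKa + log10([A-]/[HA])
pH = 2.1 + log10(2.44)
pH = 2.4874

2.4874


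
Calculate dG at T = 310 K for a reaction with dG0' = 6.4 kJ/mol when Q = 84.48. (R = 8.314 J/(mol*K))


dG = dG0' + RT * ln(Q) / 1000
dG = 6.4 + 8.314 * 310 * ln(84.48) / 1000
dG = 17.8344 kJ/mol

17.8344 kJ/mol


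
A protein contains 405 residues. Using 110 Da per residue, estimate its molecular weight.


MW = n_residues * 110 Da
MW = 405 * 110
MW = 44550 Da

44550 Da


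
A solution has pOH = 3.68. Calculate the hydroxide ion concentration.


[OH-] = 10^(-pOH)
[OH-] = 10^(-3.68)
[OH-] = 2.089e-04 M

2.089e-04 M


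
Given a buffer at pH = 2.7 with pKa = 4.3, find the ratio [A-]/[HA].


[A-]/[HA] = 10^(pH - pKa)
= 10^(2.7 - 4.3)
= 0.0251

0.0251


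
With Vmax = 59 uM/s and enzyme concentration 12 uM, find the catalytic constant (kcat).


kcat = Vmax / [E]t
kcat = 59 / 12
kcat = 4.9167 s^-1

4.9167 s^-1


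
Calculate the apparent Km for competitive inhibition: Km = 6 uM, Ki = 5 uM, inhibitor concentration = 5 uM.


Km_app = Km * (1 + [I]/Ki)
Km_app = 6 * (1 + 5/5)
Km_app = 12.0 uM

12.0 uM


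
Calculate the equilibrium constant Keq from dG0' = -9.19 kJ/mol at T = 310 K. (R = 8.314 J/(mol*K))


Keq = exp(-dG0 * 1000 / (R * T))
Keq = exp(-(-9.19) * 1000 / (8.314 * 310))
Keq = 35.3639

35.3639


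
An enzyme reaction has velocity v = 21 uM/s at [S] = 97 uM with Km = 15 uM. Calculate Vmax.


Vmax = v * (Km + [S]) / [S]
Vmax = 21 * (15 + 97) / 97
Vmax = 24.2474 uM/s

24.2474 uM/s


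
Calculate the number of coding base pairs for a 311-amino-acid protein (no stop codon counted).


Each amino acid = 1 codon = 3 bp
bp = 311 * 3 = 933 bp

933 bp


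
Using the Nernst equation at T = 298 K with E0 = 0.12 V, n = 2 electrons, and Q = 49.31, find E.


E = E0 - (RT/nF) * ln(Q)
E = 0.12 - (8.314 * 298 / (2 * 96485)) * ln(49.31)
E = 0.07 V

0.07 V


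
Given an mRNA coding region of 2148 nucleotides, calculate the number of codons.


codons = nucleotides / 3
codons = 2148 / 3 = 716

716


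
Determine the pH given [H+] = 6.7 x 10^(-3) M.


pH = -log10([H+])
pH = -log10(6.7 x 10^(-3))
pH = 2.1739

2.1739


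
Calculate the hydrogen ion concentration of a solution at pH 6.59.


[H+] = 10^(-pH)
[H+] = 10^(-6.59)
[H+] = 2.570e-07 M

2.570e-07 M


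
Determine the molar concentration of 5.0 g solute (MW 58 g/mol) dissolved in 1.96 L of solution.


C = (mass / MW) / volume
C = (5.0 / 58) / 1.96
C = 0.044 M

0.044 M


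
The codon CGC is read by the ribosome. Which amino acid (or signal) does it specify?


Standard genetic code lookup.
Codon CGC -> Arg

Arg


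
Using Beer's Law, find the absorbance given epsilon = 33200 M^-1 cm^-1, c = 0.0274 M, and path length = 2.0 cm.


A = epsilon * c * l
A = 33200 * 0.0274 * 2.0
A = 1819.36

1819.36


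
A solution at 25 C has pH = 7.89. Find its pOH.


pOH = 14 - pH
pOH = 14 - 7.89
pOH = 6.11

6.11


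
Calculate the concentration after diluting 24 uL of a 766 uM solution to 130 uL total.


C2 = C1 * V1 / V2
C2 = 766 * 24 / 130
C2 = 141.4154 uM

141.4154 uM


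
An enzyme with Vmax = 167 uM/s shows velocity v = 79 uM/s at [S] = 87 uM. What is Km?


Km = [S] * (Vmax - v) / v
Km = 87 * (167 - 79) / 79
Km = 96.9114 uM

96.9114 uM


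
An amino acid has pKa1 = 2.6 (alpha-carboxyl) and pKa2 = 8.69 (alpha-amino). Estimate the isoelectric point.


pI = (pKa1 + pKa2) / 2
pI = (2.6 + 8.69) / 2
pI = 5.645

5.645


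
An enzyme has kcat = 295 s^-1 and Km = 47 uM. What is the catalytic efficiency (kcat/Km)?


Catalytic efficiency = kcat / Km
= 295 / 47
= 6.2766 uM^-1*s^-1

6.2766 uM^-1*s^-1


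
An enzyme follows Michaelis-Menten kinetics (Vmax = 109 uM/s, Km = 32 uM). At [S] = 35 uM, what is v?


v = Vmax * [S] / (Km + [S])
v = 109 * 35 / (32 + 35)
v = 56.9403 uM/s

56.9403 uM/s


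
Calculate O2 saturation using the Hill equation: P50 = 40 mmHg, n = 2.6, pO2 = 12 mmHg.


Y = pO2^n / (P50^n + pO2^n)
Y = 12^2.6 / (40^2.6 + 12^2.6)
Y = 4.19%

4.19%


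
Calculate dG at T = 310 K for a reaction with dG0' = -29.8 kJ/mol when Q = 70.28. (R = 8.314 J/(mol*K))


dG = dG0' + RT * ln(Q) / 1000
dG = -29.8 + 8.314 * 310 * ln(70.28) / 1000
dG = -18.8399 kJ/mol

-18.8399 kJ/mol


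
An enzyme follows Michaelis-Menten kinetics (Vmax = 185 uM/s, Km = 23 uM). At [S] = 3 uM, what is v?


v = Vmax * [S] / (Km + [S])
v = 185 * 3 / (23 + 3)
v = 21.3462 uM/s

21.3462 uM/s


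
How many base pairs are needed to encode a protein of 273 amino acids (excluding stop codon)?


Each amino acid = 1 codon = 3 bp
bp = 273 * 3 = 819 bp

819 bp


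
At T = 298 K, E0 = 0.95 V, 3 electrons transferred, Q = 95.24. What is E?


E = E0 - (RT/nF) * ln(Q)
E = 0.95 - (8.314 * 298 / (3 * 96485)) * ln(95.24)
E = 0.911 V

0.911 V


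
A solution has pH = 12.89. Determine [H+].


[H+] = 10^(-pH)
[H+] = 10^(-12.89)
[H+] = 1.288e-13 M

1.288e-13 M


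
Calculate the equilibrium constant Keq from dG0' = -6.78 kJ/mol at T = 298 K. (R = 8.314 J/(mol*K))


Keq = exp(-dG0 * 1000 / (R * T))
Keq = exp(-(-6.78) * 1000 / (8.314 * 298))
Keq = 15.4336

15.4336


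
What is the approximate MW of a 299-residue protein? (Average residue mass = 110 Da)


MW = n_residues * 110 Da
MW = 299 * 110
MW = 32890 Da

32890 Da


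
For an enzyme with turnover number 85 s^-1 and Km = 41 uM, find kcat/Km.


Catalytic efficiency = kcat / Km
= 85 / 41
= 2.0732 uM^-1*s^-1

2.0732 uM^-1*s^-1


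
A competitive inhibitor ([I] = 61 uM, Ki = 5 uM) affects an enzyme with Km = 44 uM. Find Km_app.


Km_app = Km * (1 + [I]/Ki)
Km_app = 44 * (1 + 61/5)
Km_app = 580.8 uM

580.8 uM


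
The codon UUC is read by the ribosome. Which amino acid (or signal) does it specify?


Standard genetic code lookup.
Codon UUC -> Phe

Phe


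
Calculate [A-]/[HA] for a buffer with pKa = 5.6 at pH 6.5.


[A-]/[HA] = 10^(pH - pKa)
= 10^(6.5 - 5.6)
= 7.9433

7.9433


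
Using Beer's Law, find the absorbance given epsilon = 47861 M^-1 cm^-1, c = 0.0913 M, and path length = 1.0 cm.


A = epsilon * c * l
A = 47861 * 0.0913 * 1.0
A = 4369.7093

4369.7093


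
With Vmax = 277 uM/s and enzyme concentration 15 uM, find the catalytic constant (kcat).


kcat = Vmax / [E]t
kcat = 277 / 15
kcat = 18.4667 s^-1

18.4667 s^-1


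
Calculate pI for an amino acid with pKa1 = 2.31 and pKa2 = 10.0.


pI = (pKa1 + pKa2) / 2
pI = (2.31 + 10.0) / 2
pI = 6.155

6.155


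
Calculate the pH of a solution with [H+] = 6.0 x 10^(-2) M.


pH = -log10([H+])
pH = -log10(6.0 x 10^(-2))
pH = 1.2218

1.2218


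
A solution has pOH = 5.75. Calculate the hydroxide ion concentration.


[OH-] = 10^(-pOH)
[OH-] = 10^(-5.75)
[OH-] = 1.778e-06 M

1.778e-06 M


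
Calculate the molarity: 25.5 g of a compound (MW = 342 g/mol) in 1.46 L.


C = (mass / MW) / volume
C = (25.5 / 342) / 1.46
C = 0.0511 M

0.0511 M


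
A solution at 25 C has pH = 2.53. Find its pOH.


pOH = 14 - pH
pOH = 14 - 2.53
pOH = 11.47

11.47


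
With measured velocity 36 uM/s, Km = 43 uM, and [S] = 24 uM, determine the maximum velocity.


Vmax = v * (Km + [S]) / [S]
Vmax = 36 * (43 + 24) / 24
Vmax = 100.5 uM/s

100.5 uM/s


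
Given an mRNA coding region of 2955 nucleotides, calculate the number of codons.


codons = nucleotides / 3
codons = 2955 / 3 = 985

985


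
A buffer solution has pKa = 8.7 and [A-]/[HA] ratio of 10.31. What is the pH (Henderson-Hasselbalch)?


pH = pKa + log10([A-]/[HA])
pH = 8.7 + log10(10.31)
pH = 9.7133

9.7133


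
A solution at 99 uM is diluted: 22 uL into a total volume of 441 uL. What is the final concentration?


C2 = C1 * V1 / V2
C2 = 99 * 22 / 441
C2 = 4.9388 uM

4.9388 uM


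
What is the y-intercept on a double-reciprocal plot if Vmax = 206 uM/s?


y-intercept = 1/Vmax
= 1/206
= 0.0049 s/uM

0.0049 s/uM


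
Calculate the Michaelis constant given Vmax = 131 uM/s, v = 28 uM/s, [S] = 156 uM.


Km = [S] * (Vmax - v) / v
Km = 156 * (131 - 28) / 28
Km = 573.8571 uM

573.8571 uM


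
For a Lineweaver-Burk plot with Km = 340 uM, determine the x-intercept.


x-intercept = -1/Km
= -1/340
= -0.0029 1/uM

-0.0029 1/uM


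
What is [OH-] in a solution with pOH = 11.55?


[OH-] = 10^(-pOH)
[OH-] = 10^(-11.55)
[OH-] = 2.818e-12 M

2.818e-12 M


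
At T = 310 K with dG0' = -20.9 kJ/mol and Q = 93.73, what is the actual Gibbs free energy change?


dG = dG0' + RT * ln(Q) / 1000
dG = -20.9 + 8.314 * 310 * ln(93.73) / 1000
dG = -9.1978 kJ/mol

-9.1978 kJ/mol


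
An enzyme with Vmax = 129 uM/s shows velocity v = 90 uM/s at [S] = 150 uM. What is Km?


Km = [S] * (Vmax - v) / v
Km = 150 * (129 - 90) / 90
Km = 65.0 uM

65.0 uM


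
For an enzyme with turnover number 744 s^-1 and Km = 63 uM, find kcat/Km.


Catalytic efficiency = kcat / Km
= 744 / 63
= 11.8095 uM^-1*s^-1

11.8095 uM^-1*s^-1
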